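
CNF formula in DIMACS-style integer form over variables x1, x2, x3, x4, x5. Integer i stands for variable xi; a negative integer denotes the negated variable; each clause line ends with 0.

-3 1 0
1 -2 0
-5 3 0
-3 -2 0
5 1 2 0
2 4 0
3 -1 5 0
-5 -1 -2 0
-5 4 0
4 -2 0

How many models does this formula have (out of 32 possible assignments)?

2

The models are:
  x1=T x2=F x3=T x4=T x5=F
  x1=T x2=F x3=T x4=T x5=T
That's 2 in total.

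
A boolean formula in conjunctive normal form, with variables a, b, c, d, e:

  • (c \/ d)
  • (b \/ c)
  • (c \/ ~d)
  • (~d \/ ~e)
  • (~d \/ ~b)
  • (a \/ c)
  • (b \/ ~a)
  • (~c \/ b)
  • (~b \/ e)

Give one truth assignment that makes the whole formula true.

a=F, b=T, c=T, d=F, e=T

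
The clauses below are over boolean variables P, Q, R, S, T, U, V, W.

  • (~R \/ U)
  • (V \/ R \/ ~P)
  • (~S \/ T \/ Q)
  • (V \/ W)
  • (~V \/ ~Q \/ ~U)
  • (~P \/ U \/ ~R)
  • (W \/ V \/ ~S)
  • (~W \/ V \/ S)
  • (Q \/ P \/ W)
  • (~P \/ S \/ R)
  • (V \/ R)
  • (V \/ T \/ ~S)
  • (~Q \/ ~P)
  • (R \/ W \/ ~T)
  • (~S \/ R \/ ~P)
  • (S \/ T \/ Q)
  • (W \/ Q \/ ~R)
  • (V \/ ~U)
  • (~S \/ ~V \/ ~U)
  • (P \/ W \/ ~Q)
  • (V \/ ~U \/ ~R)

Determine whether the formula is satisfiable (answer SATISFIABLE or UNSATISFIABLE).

Try P = True.
  then Q is forced to False.
Try R = True.
  then U is forced to True.
  then W is forced to True.
  then V is forced to True.
  then S is forced to False.
  then T is forced to True.
Every clause has at least one true literal under this assignment.
So P=T  Q=F  R=T  S=F  T=T  U=T  V=T  W=T is a satisfying assignment.

SATISFIABLE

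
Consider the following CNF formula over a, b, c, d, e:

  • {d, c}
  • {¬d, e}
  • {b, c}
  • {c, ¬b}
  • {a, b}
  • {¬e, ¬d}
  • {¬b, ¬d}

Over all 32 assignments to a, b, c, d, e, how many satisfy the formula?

6

The models are:
  a=0 b=1 c=1 d=0 e=0
  a=0 b=1 c=1 d=0 e=1
  a=1 b=0 c=1 d=0 e=0
  a=1 b=0 c=1 d=0 e=1
  a=1 b=1 c=1 d=0 e=0
  a=1 b=1 c=1 d=0 e=1
That's 6 in total.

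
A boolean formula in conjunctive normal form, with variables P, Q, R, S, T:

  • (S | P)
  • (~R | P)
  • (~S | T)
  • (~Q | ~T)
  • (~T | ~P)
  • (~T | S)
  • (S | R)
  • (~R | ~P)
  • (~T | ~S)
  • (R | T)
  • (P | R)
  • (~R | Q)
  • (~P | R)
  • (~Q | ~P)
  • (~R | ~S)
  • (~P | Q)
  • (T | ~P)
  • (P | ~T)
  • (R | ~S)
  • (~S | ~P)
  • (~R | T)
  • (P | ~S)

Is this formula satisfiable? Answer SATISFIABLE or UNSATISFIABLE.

UNSATISFIABLE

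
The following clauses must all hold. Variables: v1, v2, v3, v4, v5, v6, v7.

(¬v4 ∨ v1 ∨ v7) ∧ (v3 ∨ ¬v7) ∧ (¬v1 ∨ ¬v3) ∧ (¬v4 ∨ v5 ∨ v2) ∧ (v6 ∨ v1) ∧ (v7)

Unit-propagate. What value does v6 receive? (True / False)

True

Unit clause (v7) sets v7 = True.
(v3 ∨ ¬v7): since v7 = True, the clause reduces to (v3). v3 = True.
(¬v1 ∨ ¬v3): since v3 = True, the clause reduces to (¬v1). v1 = False.
(v1 ∨ v6): since v1 = False, the clause reduces to (v6). v6 = True.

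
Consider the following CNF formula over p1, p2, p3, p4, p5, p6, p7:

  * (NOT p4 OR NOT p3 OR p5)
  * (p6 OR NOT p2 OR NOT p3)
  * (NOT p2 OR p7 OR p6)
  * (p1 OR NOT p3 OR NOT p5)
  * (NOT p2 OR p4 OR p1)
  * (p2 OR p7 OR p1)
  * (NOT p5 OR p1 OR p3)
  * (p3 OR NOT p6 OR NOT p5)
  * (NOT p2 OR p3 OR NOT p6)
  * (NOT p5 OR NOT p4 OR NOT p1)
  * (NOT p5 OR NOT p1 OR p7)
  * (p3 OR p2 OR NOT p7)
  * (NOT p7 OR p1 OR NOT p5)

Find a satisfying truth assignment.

p1=T, p2=F, p3=F, p4=F, p5=F, p6=T, p7=F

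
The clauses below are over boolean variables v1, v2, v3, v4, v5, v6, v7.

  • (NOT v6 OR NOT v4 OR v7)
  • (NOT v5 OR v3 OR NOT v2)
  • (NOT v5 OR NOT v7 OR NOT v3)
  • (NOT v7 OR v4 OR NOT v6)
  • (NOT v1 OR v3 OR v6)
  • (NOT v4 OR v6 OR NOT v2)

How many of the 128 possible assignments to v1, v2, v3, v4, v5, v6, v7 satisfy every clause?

Split on v6, then v3.
  v6=1, v3=1: v1, v2 free; 3 ways for (v4,v5,v7) × 2^2 = 12.
  v6=1, v3=0: v1 free; 6 ways for (v2,v4,v5,v7) × 2^1 = 12.
  v6=0, v3=1: v1 free; 9 ways for (v2,v4,v5,v7) × 2^1 = 18.
  v6=0, v3=0: v7 free; 5 ways for (v1,v2,v4,v5) × 2^1 = 10.
Total: 12 + 12 + 18 + 10 = 52.

52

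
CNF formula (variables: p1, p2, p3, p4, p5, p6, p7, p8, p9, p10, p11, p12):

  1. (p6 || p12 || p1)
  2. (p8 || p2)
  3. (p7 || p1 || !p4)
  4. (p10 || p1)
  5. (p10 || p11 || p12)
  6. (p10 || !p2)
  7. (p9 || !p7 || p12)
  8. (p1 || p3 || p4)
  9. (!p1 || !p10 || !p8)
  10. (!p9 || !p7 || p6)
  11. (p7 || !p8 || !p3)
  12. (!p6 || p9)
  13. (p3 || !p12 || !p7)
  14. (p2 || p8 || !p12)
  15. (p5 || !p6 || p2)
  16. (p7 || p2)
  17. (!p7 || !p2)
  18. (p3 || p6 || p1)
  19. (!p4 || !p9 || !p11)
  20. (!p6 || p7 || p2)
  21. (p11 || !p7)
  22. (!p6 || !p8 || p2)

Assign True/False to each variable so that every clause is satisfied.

Try p1 = True.
The remaining clauses are satisfied by p2 = True, p3 = False, p4 = True, p5 = False, p6 = False, p7 = False, p8 = False, p9 = True, p10 = True, p11 = False, p12 = False.

p1 = True, p2 = True, p3 = False, p4 = True, p5 = False, p6 = False, p7 = False, p8 = False, p9 = True, p10 = True, p11 = False, p12 = False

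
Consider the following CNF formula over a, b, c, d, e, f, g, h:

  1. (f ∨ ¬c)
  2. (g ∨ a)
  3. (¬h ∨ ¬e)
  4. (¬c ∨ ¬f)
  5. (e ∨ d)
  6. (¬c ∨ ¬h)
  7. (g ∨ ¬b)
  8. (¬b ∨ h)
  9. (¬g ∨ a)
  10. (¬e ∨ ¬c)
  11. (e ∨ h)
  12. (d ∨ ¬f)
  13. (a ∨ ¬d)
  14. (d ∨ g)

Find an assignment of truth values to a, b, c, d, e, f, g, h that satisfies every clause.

a = True  b = False  c = False  d = False  e = True  f = False  g = True  h = False

Check each clause:
  1. (f ∨ ¬c) — ¬c is true.
  2. (g ∨ a) — a is true.
  3. (¬h ∨ ¬e) — ¬h is true.
  4. (¬c ∨ ¬f) — ¬f is true.
  5. (d ∨ e) — e is true.
  6. (¬h ∨ ¬c) — ¬h is true.
  7. (¬b ∨ g) — ¬b is true.
  8. (h ∨ ¬b) — ¬b is true.
  9. (¬g ∨ a) — a is true.
  10. (¬e ∨ ¬c) — ¬c is true.
  11. (e ∨ h) — e is true.
  12. (¬f ∨ d) — ¬f is true.
  13. (a ∨ ¬d) — a is true.
  14. (d ∨ g) — g is true.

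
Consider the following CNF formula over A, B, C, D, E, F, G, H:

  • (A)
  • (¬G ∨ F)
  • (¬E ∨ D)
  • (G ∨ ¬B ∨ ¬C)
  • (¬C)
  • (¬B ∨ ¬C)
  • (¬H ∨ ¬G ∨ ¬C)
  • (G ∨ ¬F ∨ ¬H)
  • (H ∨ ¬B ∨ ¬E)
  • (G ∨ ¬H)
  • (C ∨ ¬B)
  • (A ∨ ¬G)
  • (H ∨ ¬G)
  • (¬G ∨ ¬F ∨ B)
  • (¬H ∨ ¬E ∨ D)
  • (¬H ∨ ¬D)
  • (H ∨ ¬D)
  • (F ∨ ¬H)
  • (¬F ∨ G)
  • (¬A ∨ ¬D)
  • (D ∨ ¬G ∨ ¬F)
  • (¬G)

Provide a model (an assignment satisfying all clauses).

A = True, B = False, C = False, D = False, E = False, F = False, G = False, H = False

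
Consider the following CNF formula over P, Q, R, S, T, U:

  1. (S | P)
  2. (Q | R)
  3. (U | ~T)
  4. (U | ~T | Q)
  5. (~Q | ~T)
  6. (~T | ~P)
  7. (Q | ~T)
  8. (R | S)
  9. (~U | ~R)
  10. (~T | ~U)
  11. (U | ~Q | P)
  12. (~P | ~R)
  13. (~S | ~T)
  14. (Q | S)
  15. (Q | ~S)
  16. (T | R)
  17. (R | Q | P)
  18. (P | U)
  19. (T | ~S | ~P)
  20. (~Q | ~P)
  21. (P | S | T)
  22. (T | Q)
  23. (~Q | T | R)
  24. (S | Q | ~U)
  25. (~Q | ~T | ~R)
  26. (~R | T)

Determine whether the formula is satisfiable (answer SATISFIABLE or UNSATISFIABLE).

UNSATISFIABLE

T = True:
  propagation gives U=True; an empty clause results — contradiction.
T = False:
  propagation gives R=True; an empty clause results — contradiction.
Every branch closes, so no satisfying assignment exists.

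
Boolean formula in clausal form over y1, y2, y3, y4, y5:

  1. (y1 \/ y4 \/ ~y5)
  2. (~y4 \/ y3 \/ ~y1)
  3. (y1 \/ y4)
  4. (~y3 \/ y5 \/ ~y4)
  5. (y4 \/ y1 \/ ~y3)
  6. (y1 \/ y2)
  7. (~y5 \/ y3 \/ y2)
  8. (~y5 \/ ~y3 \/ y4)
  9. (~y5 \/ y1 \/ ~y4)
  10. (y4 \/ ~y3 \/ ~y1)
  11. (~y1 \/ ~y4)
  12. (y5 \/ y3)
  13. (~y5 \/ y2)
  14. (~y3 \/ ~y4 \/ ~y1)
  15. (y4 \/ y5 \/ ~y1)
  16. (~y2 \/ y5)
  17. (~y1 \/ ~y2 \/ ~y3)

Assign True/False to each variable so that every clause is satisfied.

y1=T, y2=T, y3=F, y4=F, y5=T

Check each clause:
  1. (y1 \/ y4 \/ ~y5) — y1 is true.
  2. (y3 \/ ~y4 \/ ~y1) — ~y4 is true.
  3. (y1 \/ y4) — y1 is true.
  4. (~y4 \/ ~y3 \/ y5) — ~y3 is true.
  5. (y4 \/ y1 \/ ~y3) — y1 is true.
  6. (y2 \/ y1) — y1 is true.
  7. (y2 \/ y3 \/ ~y5) — y2 is true.
  8. (~y3 \/ y4 \/ ~y5) — ~y3 is true.
  9. (y1 \/ ~y5 \/ ~y4) — y1 is true.
  10. (~y3 \/ y4 \/ ~y1) — ~y3 is true.
  11. (~y4 \/ ~y1) — ~y4 is true.
  12. (y3 \/ y5) — y5 is true.
  13. (~y5 \/ y2) — y2 is true.
  14. (~y3 \/ ~y4 \/ ~y1) — ~y4 is true.
  15. (~y1 \/ y5 \/ y4) — y5 is true.
  16. (~y2 \/ y5) — y5 is true.
  17. (~y1 \/ ~y3 \/ ~y2) — ~y3 is true.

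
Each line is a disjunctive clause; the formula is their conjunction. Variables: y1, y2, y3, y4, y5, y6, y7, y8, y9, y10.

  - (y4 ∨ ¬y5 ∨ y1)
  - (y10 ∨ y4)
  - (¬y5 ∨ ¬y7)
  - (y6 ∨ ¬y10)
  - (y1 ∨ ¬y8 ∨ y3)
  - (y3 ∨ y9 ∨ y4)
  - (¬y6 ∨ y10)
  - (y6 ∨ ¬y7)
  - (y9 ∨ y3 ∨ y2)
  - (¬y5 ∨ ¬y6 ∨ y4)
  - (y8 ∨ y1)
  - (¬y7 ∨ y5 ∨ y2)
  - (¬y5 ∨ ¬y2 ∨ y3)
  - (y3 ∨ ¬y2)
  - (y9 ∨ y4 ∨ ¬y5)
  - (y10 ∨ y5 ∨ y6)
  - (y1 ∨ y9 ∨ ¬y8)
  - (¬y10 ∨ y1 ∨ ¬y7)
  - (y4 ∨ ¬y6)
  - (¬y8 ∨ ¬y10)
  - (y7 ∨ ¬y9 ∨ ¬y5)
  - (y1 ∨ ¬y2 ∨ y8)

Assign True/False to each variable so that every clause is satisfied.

Pure literal: y1 appears only positively; assign y1 = True.
y3 occurs only positively in the remaining clauses — set y3 = True.
Set y2 = False and propagate.
Try y4 = True.
For the remaining variables, y5 = True, y6 = False, y7 = False, y8 = False, y9 = False, y10 = False works.

y1=1, y2=0, y3=1, y4=1, y5=1, y6=0, y7=0, y8=0, y9=0, y10=0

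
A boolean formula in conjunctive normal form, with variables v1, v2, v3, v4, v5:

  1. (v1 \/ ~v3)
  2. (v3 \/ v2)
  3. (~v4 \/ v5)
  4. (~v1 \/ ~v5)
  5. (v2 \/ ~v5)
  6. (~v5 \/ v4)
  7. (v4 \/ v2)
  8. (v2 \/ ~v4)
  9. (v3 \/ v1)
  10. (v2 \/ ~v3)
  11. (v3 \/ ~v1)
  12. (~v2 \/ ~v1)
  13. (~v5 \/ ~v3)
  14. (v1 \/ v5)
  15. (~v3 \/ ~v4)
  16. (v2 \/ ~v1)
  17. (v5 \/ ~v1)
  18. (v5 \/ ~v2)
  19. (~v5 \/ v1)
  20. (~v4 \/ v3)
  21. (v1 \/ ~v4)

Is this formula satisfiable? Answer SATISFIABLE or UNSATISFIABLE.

UNSATISFIABLE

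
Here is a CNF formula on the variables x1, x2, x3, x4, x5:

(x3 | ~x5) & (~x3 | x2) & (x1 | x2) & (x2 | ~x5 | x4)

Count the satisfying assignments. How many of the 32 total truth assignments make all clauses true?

14

Split on x2, then x3.
  x2=1, x3=1: x1, x4, x5 free → 2^3 = 8.
  x2=1, x3=0: remaining (x1,x4,x5) ∈ {(0,0,0); (0,1,0); (1,0,0); (1,1,0)} — 4.
  x2=0, x3=1: a clause becomes empty — 0.
  x2=0, x3=0: remaining (x1,x4,x5) ∈ {(1,0,0); (1,1,0)} — 2.
Total: 8 + 4 + 0 + 2 = 14.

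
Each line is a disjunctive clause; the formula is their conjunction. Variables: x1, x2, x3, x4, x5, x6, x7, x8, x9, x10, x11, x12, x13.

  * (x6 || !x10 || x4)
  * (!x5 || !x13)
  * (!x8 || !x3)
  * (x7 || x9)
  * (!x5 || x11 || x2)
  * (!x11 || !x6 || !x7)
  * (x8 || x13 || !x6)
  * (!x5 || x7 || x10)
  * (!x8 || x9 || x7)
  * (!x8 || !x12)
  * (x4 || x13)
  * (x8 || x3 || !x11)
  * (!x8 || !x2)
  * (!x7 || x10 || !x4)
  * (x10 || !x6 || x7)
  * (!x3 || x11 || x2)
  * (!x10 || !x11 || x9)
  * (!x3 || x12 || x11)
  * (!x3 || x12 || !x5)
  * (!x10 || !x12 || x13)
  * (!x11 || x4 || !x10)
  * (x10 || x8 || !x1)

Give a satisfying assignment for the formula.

x1=False, x2=False, x3=False, x4=True, x5=False, x6=False, x7=True, x8=False, x9=False, x10=True, x11=False, x12=False, x13=False

Pure literal: x1 appears only negated; assign x1 = False.
x5 occurs only negated in the remaining clauses — set x5 = False.
Try x2 = False.
For the remaining variables, x3 = False, x4 = True, x6 = False, x7 = True, x8 = False, x9 = False, x10 = True, x11 = False, x12 = False, x13 = False works.
Every clause has at least one true literal under this assignment.
Check each clause:
  1. (x6 || !x10 || x4) — x4 is true.
  2. (!x13 || !x5) — !x5 is true.
  3. (!x3 || !x8) — !x8 is true.
  4. (x9 || x7) — x7 is true.
  5. (x11 || x2 || !x5) — !x5 is true.
  6. (!x11 || !x7 || !x6) — !x6 is true.
  7. (!x6 || x8 || x13) — !x6 is true.
  8. (x10 || x7 || !x5) — x10 is true.
  9. (x7 || !x8 || x9) — !x8 is true.
  10. (!x12 || !x8) — !x8 is true.
  11. (x13 || x4) — x4 is true.
  12. (x3 || x8 || !x11) — !x11 is true.
  13. (!x2 || !x8) — !x8 is true.
  14. (!x4 || x10 || !x7) — x10 is true.
  15. (x10 || x7 || !x6) — !x6 is true.
  16. (x2 || x11 || !x3) — !x3 is true.
  17. (!x10 || !x11 || x9) — !x11 is true.
  18. (x11 || x12 || !x3) — !x3 is true.
  19. (x12 || !x3 || !x5) — !x5 is true.
  20. (!x12 || !x10 || x13) — !x12 is true.
  21. (!x11 || !x10 || x4) — x4 is true.
  22. (x10 || !x1 || x8) — x10 is true.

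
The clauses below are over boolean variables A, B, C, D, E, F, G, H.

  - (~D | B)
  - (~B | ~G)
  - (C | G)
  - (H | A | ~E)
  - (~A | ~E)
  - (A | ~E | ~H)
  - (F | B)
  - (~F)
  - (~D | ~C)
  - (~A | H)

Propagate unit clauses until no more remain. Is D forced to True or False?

(~F) stands alone — F = False.
From (F | B) and F = False: B = True.
(~B | ~G) with B = True leaves only ~G, so G = False.
(G | C) with G = False leaves only C, so C = True.
(~D | ~C) with C = True leaves only ~D, so D = False.

False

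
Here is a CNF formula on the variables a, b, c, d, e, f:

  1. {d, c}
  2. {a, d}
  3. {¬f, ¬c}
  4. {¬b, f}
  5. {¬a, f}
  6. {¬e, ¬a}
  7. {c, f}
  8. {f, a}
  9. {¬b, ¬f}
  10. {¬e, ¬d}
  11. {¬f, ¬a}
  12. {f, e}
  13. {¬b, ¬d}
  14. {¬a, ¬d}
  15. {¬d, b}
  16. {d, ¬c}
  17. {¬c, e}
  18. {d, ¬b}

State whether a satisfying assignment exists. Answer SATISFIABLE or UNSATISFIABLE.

d = True:
  propagation gives e=False, f=True, c=False, b=False; an empty clause results — contradiction.
d = False:
  propagation gives c=True; an empty clause results — contradiction.
Every branch closes, so no satisfying assignment exists.

UNSATISFIABLE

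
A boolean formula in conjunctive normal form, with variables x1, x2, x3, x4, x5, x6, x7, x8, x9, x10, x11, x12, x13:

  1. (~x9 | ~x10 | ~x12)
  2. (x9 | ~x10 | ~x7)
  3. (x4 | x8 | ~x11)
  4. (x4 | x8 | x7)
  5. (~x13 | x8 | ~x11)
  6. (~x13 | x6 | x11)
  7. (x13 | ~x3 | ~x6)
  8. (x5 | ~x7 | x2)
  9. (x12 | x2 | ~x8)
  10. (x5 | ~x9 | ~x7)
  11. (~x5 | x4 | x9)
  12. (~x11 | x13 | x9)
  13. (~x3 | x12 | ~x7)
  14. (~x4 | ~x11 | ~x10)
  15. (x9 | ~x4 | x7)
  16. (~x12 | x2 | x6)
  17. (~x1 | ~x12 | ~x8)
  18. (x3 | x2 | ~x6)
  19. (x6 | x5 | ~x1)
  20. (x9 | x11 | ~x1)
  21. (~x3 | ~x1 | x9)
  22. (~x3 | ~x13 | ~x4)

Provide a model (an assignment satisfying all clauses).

x1=0  x2=1  x3=0  x4=0  x5=0  x6=1  x7=0  x8=1  x9=1  x10=0  x11=1  x12=1  x13=0

Pure literal: x1 appears only negated; assign x1 = False.
x2 occurs only positively in the remaining clauses — set x2 = True.
Try x3 = False.
The remaining clauses are satisfied by x4 = False, x5 = False, x6 = True, x7 = False, x8 = True, x9 = True, x10 = False, x11 = True, x12 = True, x13 = False.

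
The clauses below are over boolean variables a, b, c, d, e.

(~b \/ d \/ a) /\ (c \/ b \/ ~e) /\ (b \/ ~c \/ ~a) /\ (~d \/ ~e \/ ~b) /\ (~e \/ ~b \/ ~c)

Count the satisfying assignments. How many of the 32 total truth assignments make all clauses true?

Split on b, then c.
  b=1, c=1: remaining (a,d,e) ∈ {(0,1,0); (1,0,0); (1,1,0)} — 3.
  b=1, c=0: remaining (a,d,e) ∈ {(0,1,0); (1,0,0); (1,0,1); (1,1,0)} — 4.
  b=0, c=1: remaining (a,d,e) ∈ {(0,0,0); (0,0,1); (0,1,0); (0,1,1)} — 4.
  b=0, c=0: remaining (a,d,e) ∈ {(0,0,0); (0,1,0); (1,0,0); (1,1,0)} — 4.
Total: 3 + 4 + 4 + 4 = 15.

15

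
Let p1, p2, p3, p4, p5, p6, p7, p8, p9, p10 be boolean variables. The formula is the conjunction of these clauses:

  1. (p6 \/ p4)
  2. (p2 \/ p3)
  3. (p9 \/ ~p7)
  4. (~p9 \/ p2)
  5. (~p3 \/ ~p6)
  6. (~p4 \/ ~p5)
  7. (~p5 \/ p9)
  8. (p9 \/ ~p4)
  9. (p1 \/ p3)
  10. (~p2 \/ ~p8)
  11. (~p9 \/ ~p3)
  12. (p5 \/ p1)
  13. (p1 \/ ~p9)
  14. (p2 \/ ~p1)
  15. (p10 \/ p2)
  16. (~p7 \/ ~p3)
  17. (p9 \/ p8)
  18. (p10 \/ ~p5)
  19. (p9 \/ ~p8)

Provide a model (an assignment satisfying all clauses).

Try p1 = True.
  then p2 is forced to True.
  then p8 is forced to False.
  then p9 is forced to True.
  then p3 is forced to False.
Set p4 = True and propagate.
  then p5 is forced to False.
p6, p7, p10 are now unconstrained; take p6 = False, p7 = True, p10 = False.

p1=True, p2=True, p3=False, p4=True, p5=False, p6=False, p7=True, p8=False, p9=True, p10=False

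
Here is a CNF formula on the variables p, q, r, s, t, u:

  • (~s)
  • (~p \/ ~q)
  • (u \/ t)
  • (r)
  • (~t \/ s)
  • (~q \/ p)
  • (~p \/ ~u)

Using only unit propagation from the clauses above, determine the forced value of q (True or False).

False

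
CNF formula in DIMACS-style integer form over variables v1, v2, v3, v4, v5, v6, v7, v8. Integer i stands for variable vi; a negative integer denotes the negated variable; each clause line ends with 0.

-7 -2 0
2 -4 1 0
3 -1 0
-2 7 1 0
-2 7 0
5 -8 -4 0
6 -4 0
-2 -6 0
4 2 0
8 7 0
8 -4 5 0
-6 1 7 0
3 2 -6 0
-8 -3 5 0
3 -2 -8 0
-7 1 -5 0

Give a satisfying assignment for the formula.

v1=True, v2=False, v3=True, v4=True, v5=True, v6=True, v7=False, v8=True

Try v1 = True.
  then v3 is forced to True.
The remaining clauses are satisfied by v2 = False, v4 = True, v5 = True, v6 = True, v7 = False, v8 = True.
Every clause has at least one true literal under this assignment.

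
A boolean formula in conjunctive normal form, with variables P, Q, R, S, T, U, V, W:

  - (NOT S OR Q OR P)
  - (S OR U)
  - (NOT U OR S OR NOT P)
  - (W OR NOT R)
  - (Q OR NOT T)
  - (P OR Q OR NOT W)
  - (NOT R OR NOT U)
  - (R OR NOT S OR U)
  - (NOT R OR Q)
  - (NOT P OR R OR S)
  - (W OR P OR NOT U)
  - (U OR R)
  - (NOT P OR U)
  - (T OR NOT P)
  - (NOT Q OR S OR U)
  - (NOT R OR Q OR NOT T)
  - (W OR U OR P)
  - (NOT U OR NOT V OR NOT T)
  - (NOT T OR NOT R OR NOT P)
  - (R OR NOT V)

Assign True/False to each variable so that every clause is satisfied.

P=T  Q=T  R=F  S=T  T=T  U=T  V=F  W=F

V occurs only negated in the remaining clauses — set V = False.
Try P = True.
  then U is forced to True.
  then S is forced to True.
  then R is forced to False.
  then T is forced to True.
  then Q is forced to True.
W is now unconstrained; take W = False.
Every clause has at least one true literal under this assignment.
Check each clause:
  1. (P OR Q OR NOT S) — P is true.
  2. (U OR S) — S is true.
  3. (NOT P OR S OR NOT U) — S is true.
  4. (W OR NOT R) — NOT R is true.
  5. (Q OR NOT T) — Q is true.
  6. (NOT W OR Q OR P) — NOT W is true.
  7. (NOT R OR NOT U) — NOT R is true.
  8. (NOT S OR R OR U) — U is true.
  9. (NOT R OR Q) — Q is true.
  10. (NOT P OR R OR S) — S is true.
  11. (W OR NOT U OR P) — P is true.
  12. (R OR U) — U is true.
  13. (NOT P OR U) — U is true.
  14. (T OR NOT P) — T is true.
  15. (NOT Q OR S OR U) — S is true.
  16. (NOT T OR Q OR NOT R) — Q is true.
  17. (P OR U OR W) — P is true.
  18. (NOT V OR NOT U OR NOT T) — NOT V is true.
  19. (NOT P OR NOT R OR NOT T) — NOT R is true.
  20. (R OR NOT V) — NOT V is true.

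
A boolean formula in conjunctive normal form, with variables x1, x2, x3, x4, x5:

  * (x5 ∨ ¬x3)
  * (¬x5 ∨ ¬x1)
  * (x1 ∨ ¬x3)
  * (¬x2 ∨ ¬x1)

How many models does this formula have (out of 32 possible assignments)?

10

Case analysis on x1 and x3:
  x1=T, x3=T: a clause becomes empty — 0.
  x1=T, x3=F: remaining (x2,x4,x5) ∈ {(F,F,F); (F,T,F)} — 2.
  x1=F, x3=T: a clause becomes empty — 0.
  x1=F, x3=F: x2, x4, x5 free → 2^3 = 8.
Total: 0 + 2 + 0 + 8 = 10.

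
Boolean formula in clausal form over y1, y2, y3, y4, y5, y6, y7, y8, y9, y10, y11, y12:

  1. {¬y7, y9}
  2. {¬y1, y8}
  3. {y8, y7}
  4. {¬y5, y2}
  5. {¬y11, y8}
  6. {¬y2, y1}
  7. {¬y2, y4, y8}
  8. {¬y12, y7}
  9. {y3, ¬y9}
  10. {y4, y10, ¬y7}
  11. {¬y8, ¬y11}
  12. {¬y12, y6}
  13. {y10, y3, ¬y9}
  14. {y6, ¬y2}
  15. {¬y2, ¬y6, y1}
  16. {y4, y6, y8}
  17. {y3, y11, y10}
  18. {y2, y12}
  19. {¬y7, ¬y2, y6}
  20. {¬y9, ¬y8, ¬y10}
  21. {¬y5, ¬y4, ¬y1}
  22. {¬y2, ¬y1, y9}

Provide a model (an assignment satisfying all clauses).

y1 = F, y2 = F, y3 = T, y4 = T, y5 = F, y6 = T, y7 = T, y8 = F, y9 = T, y10 = T, y11 = F, y12 = T

Pure literal: y3 appears only positively; assign y3 = True.
Pure literal: y5 appears only negated; assign y5 = False.
Set y1 = False and propagate.
  then y2 is forced to False.
  then y12 is forced to True.
  then y7 is forced to True.
  then y9 is forced to True.
  then y6 is forced to True.
For the remaining variables, y4 = True, y8 = False, y10 = True, y11 = False works.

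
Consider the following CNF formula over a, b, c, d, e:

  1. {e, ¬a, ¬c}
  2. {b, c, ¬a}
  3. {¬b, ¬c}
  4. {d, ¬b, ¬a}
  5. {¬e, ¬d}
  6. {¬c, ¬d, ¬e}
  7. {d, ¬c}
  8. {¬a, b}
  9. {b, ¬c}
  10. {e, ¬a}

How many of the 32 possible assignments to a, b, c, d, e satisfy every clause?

Satisfying assignments:
  a=F b=F c=F d=F e=F
  a=F b=F c=F d=F e=T
  a=F b=F c=F d=T e=F
  a=F b=T c=F d=F e=F
  a=F b=T c=F d=F e=T
  a=F b=T c=F d=T e=F
Count: 6.

6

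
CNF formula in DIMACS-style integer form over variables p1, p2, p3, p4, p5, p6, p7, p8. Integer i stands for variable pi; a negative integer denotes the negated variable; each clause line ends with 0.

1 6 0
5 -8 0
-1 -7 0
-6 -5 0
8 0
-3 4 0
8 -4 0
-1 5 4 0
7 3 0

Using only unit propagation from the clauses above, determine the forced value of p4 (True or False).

Unit clause (p8) sets p8 = True.
In (p5 ∨ ¬p8), ¬p8 is now false; p5 must hold, so p5 = True.
(¬p5 ∨ ¬p6): since p5 = True, the clause reduces to (¬p6). p6 = False.
From (p6 ∨ p1) and p6 = False: p1 = True.
In (¬p7 ∨ ¬p1), ¬p1 is now false; ¬p7 must hold, so p7 = False.
(p7 ∨ p3): since p7 = False, the clause reduces to (p3). p3 = True.
(¬p3 ∨ p4): since p3 = True, the clause reduces to (p4). p4 = True.

True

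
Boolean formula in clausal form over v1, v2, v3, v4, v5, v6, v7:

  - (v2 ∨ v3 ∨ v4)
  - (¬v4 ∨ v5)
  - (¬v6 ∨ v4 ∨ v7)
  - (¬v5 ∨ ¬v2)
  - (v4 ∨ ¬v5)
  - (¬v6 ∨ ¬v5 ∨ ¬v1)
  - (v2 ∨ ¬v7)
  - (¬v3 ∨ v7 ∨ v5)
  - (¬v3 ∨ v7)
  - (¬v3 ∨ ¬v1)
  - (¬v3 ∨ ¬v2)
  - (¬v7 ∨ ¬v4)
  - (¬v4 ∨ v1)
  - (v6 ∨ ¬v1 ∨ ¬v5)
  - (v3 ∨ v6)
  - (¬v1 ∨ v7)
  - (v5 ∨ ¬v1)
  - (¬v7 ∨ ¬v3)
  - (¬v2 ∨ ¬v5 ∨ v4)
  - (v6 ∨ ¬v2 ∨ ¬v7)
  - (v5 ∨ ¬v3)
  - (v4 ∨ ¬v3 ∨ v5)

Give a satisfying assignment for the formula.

v1=F, v2=T, v3=F, v4=F, v5=F, v6=T, v7=T

Set v1 = False and propagate.
  then v4 is forced to False.
  then v5 is forced to False.
  then v3 is forced to False.
  then v2 is forced to True.
  then v6 is forced to True.
  then v7 is forced to True.
Check each clause:
  1. (v3 ∨ v2 ∨ v4) — v2 is true.
  2. (¬v4 ∨ v5) — ¬v4 is true.
  3. (v7 ∨ v4 ∨ ¬v6) — v7 is true.
  4. (¬v2 ∨ ¬v5) — ¬v5 is true.
  5. (v4 ∨ ¬v5) — ¬v5 is true.
  6. (¬v5 ∨ ¬v6 ∨ ¬v1) — ¬v5 is true.
  7. (v2 ∨ ¬v7) — v2 is true.
  8. (v5 ∨ ¬v3 ∨ v7) — ¬v3 is true.
  9. (¬v3 ∨ v7) — ¬v3 is true.
  10. (¬v3 ∨ ¬v1) — ¬v3 is true.
  11. (¬v2 ∨ ¬v3) — ¬v3 is true.
  12. (¬v4 ∨ ¬v7) — ¬v4 is true.
  13. (v1 ∨ ¬v4) — ¬v4 is true.
  14. (¬v5 ∨ v6 ∨ ¬v1) — ¬v5 is true.
  15. (v3 ∨ v6) — v6 is true.
  16. (v7 ∨ ¬v1) — ¬v1 is true.
  17. (v5 ∨ ¬v1) — ¬v1 is true.
  18. (¬v3 ∨ ¬v7) — ¬v3 is true.
  19. (¬v5 ∨ v4 ∨ ¬v2) — ¬v5 is true.
  20. (¬v7 ∨ ¬v2 ∨ v6) — v6 is true.
  21. (v5 ∨ ¬v3) — ¬v3 is true.
  22. (¬v3 ∨ v5 ∨ v4) — ¬v3 is true.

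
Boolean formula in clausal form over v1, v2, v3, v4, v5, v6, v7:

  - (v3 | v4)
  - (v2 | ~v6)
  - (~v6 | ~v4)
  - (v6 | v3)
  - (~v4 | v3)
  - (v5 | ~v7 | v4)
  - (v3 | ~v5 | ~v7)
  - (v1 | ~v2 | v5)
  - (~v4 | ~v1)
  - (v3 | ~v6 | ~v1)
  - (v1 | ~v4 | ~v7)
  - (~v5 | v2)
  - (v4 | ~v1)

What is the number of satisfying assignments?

7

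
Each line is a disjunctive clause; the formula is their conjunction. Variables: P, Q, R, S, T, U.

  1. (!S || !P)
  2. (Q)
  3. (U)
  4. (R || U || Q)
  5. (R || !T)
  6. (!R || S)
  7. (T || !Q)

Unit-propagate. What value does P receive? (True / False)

(Q) is a unit clause: Q = True.
(U) is a unit clause: U = True.
(!Q || T): since Q = True, the clause reduces to (T). T = True.
In (R || !T), !T is now false; R must hold, so R = True.
From (S || !R) and R = True: S = True.
(!S || !P) with S = True leaves only !P, so P = False.

False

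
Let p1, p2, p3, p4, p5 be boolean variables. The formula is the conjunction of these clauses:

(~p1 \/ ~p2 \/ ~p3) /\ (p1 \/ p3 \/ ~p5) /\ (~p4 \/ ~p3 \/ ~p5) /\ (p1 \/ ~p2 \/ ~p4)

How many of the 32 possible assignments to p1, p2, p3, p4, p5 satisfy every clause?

19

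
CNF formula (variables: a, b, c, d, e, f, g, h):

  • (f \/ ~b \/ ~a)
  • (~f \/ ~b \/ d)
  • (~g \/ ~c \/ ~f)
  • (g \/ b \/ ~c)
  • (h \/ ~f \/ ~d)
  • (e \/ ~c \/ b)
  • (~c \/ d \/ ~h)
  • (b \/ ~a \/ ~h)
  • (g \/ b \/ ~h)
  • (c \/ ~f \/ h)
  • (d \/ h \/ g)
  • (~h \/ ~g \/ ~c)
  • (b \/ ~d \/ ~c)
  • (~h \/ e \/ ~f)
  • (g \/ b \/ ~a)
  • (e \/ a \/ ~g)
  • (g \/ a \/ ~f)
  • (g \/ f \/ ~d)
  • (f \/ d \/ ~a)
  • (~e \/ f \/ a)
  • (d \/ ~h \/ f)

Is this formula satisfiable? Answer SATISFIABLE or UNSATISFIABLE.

Try a = True.
For the remaining variables, b = False, c = False, d = True, e = False, f = False, g = True, h = False works.
So a=1, b=0, c=0, d=1, e=0, f=0, g=1, h=0 is a satisfying assignment.

SATISFIABLE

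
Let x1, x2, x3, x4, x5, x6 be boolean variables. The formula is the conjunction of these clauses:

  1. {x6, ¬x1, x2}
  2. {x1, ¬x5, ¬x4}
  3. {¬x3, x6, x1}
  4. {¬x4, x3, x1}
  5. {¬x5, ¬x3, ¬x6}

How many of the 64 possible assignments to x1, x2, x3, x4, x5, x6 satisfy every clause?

32

Case analysis on x1 and x3:
  x1=1, x3=1: x4 free; 4 ways for (x2,x5,x6) × 2^1 = 8.
  x1=1, x3=0: x4, x5 free; 3 ways for (x2,x6) × 2^2 = 12.
  x1=0, x3=1: remaining (x2,x4,x5,x6) ∈ {(0,0,0,1); (0,1,0,1); (1,0,0,1); (1,1,0,1)} — 4.
  x1=0, x3=0: forces x4=0; x2, x5, x6 free → 2^3 = 8.
Total: 8 + 12 + 4 + 8 = 32.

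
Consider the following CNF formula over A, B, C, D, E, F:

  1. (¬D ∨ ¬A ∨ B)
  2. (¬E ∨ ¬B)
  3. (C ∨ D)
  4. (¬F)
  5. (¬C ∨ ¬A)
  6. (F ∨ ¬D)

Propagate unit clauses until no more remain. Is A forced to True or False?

False

Unit clause (¬F) sets F = False.
In (F ∨ ¬D), F is now false; ¬D must hold, so D = False.
(C ∨ D) with D = False leaves only C, so C = True.
From (¬A ∨ ¬C) and C = True: A = False.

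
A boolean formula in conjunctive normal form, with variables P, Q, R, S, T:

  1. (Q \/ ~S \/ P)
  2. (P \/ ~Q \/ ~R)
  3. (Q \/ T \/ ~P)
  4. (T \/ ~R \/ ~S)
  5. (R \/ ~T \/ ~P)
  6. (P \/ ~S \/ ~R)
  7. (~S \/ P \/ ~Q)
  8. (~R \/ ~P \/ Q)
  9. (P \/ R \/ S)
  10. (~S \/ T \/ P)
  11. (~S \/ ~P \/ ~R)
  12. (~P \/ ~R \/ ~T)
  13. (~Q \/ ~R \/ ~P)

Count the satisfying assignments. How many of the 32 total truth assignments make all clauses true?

4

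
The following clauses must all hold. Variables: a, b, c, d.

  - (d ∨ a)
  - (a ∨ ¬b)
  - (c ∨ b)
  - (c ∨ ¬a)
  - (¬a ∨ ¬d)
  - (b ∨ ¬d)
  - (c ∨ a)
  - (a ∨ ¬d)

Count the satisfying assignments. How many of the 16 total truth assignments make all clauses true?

2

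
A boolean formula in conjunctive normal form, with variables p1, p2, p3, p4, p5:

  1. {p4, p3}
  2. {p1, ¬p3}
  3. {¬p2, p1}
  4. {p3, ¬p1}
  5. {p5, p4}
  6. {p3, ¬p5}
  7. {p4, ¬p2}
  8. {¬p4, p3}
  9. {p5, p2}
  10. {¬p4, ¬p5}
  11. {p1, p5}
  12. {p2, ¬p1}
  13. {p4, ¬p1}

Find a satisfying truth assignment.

p1 = 1, p2 = 1, p3 = 1, p4 = 1, p5 = 0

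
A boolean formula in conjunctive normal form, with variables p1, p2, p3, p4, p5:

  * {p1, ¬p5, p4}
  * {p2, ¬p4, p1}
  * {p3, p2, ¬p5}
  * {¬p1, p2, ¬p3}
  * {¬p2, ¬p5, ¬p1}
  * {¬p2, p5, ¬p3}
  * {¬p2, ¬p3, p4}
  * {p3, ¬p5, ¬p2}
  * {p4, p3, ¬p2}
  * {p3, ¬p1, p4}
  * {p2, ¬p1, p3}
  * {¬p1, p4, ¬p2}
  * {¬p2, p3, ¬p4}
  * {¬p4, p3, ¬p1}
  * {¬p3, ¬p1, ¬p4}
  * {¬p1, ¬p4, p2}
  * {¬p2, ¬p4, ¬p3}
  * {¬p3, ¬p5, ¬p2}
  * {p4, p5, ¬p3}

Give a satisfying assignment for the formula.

p1 = False, p2 = False, p3 = False, p4 = False, p5 = False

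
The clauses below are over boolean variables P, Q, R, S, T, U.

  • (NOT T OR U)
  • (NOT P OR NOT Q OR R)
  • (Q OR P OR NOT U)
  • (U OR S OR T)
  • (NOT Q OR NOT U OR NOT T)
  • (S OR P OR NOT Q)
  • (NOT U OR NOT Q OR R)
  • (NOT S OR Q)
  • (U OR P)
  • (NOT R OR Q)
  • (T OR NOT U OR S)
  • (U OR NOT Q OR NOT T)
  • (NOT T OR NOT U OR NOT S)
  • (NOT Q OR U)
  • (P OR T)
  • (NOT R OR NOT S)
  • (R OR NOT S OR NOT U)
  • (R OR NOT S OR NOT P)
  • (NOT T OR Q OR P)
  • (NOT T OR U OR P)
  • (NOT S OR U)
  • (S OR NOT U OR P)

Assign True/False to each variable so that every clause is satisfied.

P=True, Q=False, R=False, S=False, T=True, U=True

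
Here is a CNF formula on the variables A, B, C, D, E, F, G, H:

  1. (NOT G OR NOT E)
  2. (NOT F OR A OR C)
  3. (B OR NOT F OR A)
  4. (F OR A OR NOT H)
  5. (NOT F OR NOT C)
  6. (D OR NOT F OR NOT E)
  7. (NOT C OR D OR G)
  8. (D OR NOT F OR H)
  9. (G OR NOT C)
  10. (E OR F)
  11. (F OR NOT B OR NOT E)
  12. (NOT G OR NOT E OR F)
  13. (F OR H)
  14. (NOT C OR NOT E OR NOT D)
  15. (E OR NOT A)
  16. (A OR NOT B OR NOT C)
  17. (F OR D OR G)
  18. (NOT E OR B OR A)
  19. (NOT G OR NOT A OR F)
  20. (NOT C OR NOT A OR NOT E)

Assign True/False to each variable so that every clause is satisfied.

Branch on A: take A = True.
  then E is forced to True.
  then G is forced to False.
  then C is forced to False.
The remaining clauses are satisfied by B = True, D = True, F = True, H = False.
Every clause has at least one true literal under this assignment.

A = T, B = T, C = F, D = T, E = T, F = T, G = F, H = F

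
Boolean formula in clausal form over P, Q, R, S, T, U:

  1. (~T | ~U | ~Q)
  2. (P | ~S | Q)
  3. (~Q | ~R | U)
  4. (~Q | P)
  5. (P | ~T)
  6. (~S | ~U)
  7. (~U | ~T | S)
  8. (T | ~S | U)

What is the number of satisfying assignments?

17

Case analysis on U and Q:
  U=T, Q=T: remaining (P,R,S,T) ∈ {(T,F,F,F); (T,T,F,F)} — 2.
  U=T, Q=F: remaining (P,R,S,T) ∈ {(F,F,F,F); (F,T,F,F); (T,F,F,F); (T,T,F,F)} — 4.
  U=F, Q=T: remaining (P,R,S,T) ∈ {(T,F,F,F); (T,F,F,T); (T,F,T,T)} — 3.
  U=F, Q=F: R free; 4 ways for (P,S,T) × 2^1 = 8.
Total: 2 + 4 + 3 + 8 = 17.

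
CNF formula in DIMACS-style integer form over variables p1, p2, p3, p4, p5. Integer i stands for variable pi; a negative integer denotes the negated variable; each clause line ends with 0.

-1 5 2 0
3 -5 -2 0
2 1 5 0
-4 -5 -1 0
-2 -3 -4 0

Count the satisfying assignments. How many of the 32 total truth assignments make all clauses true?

Case analysis on p2 and p5:
  p2=1, p5=1: remaining (p1,p3,p4) ∈ {(0,1,0); (1,1,0)} — 2.
  p2=1, p5=0: p1 free; 3 ways for (p3,p4) × 2^1 = 6.
  p2=0, p5=1: p3 free; 3 ways for (p1,p4) × 2^1 = 6.
  p2=0, p5=0: a clause becomes empty — 0.
Total: 2 + 6 + 6 + 0 = 14.

14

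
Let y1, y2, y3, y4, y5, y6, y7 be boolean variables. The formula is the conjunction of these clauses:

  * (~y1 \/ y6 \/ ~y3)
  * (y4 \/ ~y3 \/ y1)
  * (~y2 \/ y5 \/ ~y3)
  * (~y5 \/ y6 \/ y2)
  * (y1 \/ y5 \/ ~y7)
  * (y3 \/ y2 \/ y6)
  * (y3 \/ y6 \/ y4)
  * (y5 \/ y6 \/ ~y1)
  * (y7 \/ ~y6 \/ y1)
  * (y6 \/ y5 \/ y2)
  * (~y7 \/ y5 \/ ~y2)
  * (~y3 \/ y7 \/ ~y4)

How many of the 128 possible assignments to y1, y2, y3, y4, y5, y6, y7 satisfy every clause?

Split on y6, then y3.
  y6=T, y3=T: 11 of the 32 assignments to (y1,y2,y4,y5,y7) work.
  y6=T, y3=F: y4 free; 9 ways for (y1,y2,y5,y7) × 2^1 = 18.
  y6=F, y3=T: remaining (y1,y2,y4,y5,y7) ∈ {(F,T,T,T,T)} — 1.
  y6=F, y3=F: 5 of the 32 assignments to (y1,y2,y4,y5,y7) work.
Total: 11 + 18 + 1 + 5 = 35.

35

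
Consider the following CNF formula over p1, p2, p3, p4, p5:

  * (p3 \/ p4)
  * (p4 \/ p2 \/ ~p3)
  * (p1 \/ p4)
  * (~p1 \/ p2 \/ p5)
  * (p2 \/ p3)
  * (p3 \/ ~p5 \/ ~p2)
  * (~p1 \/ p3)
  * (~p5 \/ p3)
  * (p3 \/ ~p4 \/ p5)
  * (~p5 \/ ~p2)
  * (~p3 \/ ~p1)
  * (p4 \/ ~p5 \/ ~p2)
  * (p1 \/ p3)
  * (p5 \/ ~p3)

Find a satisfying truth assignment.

p1=False, p2=False, p3=True, p4=True, p5=True

Check each clause:
  1. (p3 \/ p4) — p3 is true.
  2. (~p3 \/ p4 \/ p2) — p4 is true.
  3. (p1 \/ p4) — p4 is true.
  4. (~p1 \/ p5 \/ p2) — p5 is true.
  5. (p2 \/ p3) — p3 is true.
  6. (~p5 \/ p3 \/ ~p2) — p3 is true.
  7. (~p1 \/ p3) — p3 is true.
  8. (p3 \/ ~p5) — p3 is true.
  9. (p5 \/ ~p4 \/ p3) — p3 is true.
  10. (~p2 \/ ~p5) — ~p2 is true.
  11. (~p1 \/ ~p3) — ~p1 is true.
  12. (~p5 \/ ~p2 \/ p4) — p4 is true.
  13. (p1 \/ p3) — p3 is true.
  14. (~p3 \/ p5) — p5 is true.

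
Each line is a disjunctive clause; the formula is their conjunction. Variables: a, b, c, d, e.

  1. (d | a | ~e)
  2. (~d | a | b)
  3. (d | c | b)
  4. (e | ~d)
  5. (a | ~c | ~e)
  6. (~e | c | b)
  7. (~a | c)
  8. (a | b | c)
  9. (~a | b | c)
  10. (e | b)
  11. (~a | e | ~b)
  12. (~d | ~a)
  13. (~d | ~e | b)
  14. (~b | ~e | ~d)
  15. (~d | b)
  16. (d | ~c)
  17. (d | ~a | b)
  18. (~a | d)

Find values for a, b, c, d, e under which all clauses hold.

Try a = False.
Try b = True.
For the remaining variables, c = False, d = False, e = False works.
Every clause has at least one true literal under this assignment.

a=F, b=T, c=F, d=F, e=F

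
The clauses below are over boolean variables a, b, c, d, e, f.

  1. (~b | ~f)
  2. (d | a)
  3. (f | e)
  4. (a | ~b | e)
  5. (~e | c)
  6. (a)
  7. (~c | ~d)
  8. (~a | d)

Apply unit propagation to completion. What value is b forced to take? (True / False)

(a) is a unit clause: a = True.
In (d | ~a), ~a is now false; d must hold, so d = True.
(~d | ~c) with d = True leaves only ~c, so c = False.
In (~e | c), c is now false; ~e must hold, so e = False.
In (f | e), e is now false; f must hold, so f = True.
(~b | ~f): since f = True, the clause reduces to (~b). b = False.

False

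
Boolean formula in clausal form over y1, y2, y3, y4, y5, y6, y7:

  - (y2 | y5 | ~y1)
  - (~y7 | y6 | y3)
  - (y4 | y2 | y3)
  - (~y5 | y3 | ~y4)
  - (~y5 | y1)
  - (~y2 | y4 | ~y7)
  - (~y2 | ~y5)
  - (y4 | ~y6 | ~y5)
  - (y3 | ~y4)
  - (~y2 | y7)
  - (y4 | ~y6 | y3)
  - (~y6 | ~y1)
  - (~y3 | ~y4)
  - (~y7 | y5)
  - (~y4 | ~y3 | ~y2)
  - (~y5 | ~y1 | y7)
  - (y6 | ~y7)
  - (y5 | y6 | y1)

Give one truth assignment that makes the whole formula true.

Set y1 = False and propagate.
  then y5 is forced to False.
  then y7 is forced to False.
  then y2 is forced to False.
  then y6 is forced to True.
Branch on y3: take y3 = True.
  then y4 is forced to False.

y1 = F, y2 = F, y3 = T, y4 = F, y5 = F, y6 = T, y7 = F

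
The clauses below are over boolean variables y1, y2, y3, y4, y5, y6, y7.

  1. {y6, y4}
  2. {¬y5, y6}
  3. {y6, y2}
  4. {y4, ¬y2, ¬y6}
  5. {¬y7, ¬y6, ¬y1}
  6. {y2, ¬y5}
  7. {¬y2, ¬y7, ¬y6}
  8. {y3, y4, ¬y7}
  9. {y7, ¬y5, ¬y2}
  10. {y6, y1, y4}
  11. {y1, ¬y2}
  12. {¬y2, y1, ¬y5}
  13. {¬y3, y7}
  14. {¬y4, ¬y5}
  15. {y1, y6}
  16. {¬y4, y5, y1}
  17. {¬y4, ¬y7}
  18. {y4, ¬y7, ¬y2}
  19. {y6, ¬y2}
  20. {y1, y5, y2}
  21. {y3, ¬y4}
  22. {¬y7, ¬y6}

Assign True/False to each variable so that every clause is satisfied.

y1 = True, y2 = False, y3 = False, y4 = False, y5 = False, y6 = True, y7 = False

Check each clause:
  1. {y4, y6} — y6 is true.
  2. {¬y5, y6} — ¬y5 is true.
  3. {y6, y2} — y6 is true.
  4. {¬y6, y4, ¬y2} — ¬y2 is true.
  5. {¬y6, ¬y1, ¬y7} — ¬y7 is true.
  6. {y2, ¬y5} — ¬y5 is true.
  7. {¬y7, ¬y2, ¬y6} — ¬y7 is true.
  8. {y3, ¬y7, y4} — ¬y7 is true.
  9. {¬y2, ¬y5, y7} — ¬y5 is true.
  10. {y6, y1, y4} — y1 is true.
  11. {y1, ¬y2} — y1 is true.
  12. {y1, ¬y2, ¬y5} — y1 is true.
  13. {y7, ¬y3} — ¬y3 is true.
  14. {¬y4, ¬y5} — ¬y5 is true.
  15. {y1, y6} — y1 is true.
  16. {y5, ¬y4, y1} — y1 is true.
  17. {¬y4, ¬y7} — ¬y7 is true.
  18. {y4, ¬y7, ¬y2} — ¬y7 is true.
  19. {¬y2, y6} — y6 is true.
  20. {y5, y2, y1} — y1 is true.
  21. {¬y4, y3} — ¬y4 is true.
  22. {¬y6, ¬y7} — ¬y7 is true.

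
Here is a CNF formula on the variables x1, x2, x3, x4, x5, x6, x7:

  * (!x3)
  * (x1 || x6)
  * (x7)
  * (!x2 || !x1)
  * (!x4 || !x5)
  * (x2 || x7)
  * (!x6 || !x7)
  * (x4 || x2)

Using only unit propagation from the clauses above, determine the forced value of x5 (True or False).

False

(!x3) stands alone — x3 = False.
(x7) is a unit clause: x7 = True.
From (!x7 || !x6) and x7 = True: x6 = False.
(x6 || x1) with x6 = False leaves only x1, so x1 = True.
(!x1 || !x2) with x1 = True leaves only !x2, so x2 = False.
From (x2 || x4) and x2 = False: x4 = True.
(!x4 || !x5): since x4 = True, the clause reduces to (!x5). x5 = False.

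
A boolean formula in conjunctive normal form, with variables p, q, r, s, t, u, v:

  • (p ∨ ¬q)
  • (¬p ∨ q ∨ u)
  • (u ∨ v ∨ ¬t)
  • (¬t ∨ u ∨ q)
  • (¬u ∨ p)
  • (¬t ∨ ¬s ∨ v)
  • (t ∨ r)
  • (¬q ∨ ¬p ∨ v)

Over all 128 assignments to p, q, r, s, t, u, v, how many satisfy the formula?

26

Case analysis on p and q:
  p=1, q=1: s, u free; 3 ways for (r,t,v) × 2^2 = 12.
  p=1, q=0: 10 of the 32 assignments to (r,s,t,u,v) work.
  p=0, q=1: a clause becomes empty — 0.
  p=0, q=0: remaining (r,s,t,u,v) ∈ {(1,0,0,0,0); (1,0,0,0,1); (1,1,0,0,0); (1,1,0,0,1)} — 4.
Total: 12 + 10 + 0 + 4 = 26.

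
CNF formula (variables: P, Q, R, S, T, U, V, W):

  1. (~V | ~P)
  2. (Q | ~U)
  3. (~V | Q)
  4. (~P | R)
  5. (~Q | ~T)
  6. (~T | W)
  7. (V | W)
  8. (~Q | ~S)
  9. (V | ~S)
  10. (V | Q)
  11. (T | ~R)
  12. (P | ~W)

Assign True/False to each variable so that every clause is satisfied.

S occurs only negated in the remaining clauses — set S = False.
Try P = False.
  then W is forced to False.
  then T is forced to False.
  then V is forced to True.
  then Q is forced to True.
  then R is forced to False.
U is now unconstrained; take U = True.
Check each clause:
  1. (~V | ~P) — ~P is true.
  2. (Q | ~U) — Q is true.
  3. (Q | ~V) — Q is true.
  4. (~P | R) — ~P is true.
  5. (~Q | ~T) — ~T is true.
  6. (~T | W) — ~T is true.
  7. (W | V) — V is true.
  8. (~S | ~Q) — ~S is true.
  9. (V | ~S) — ~S is true.
  10. (Q | V) — Q is true.
  11. (T | ~R) — ~R is true.
  12. (P | ~W) — ~W is true.

P=F, Q=T, R=F, S=F, T=F, U=T, V=T, W=F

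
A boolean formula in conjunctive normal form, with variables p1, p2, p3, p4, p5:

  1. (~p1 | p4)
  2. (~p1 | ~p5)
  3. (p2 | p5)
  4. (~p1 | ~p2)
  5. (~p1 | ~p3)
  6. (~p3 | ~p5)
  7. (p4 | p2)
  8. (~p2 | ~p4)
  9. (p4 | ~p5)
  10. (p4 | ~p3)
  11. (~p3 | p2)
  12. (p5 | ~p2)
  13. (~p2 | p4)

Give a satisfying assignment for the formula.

p1 = False, p2 = False, p3 = False, p4 = True, p5 = True

p1 occurs only negated in the remaining clauses — set p1 = False.
Pure literal: p3 appears only negated; assign p3 = False.
Set p2 = False and propagate.
  then p5 is forced to True.
  then p4 is forced to True.
Every clause has at least one true literal under this assignment.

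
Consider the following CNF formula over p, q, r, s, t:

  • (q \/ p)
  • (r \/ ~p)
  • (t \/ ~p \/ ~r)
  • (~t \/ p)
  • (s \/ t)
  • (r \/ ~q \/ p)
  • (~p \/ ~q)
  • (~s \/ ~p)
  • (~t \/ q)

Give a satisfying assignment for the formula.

Set p = False and propagate.
  then q is forced to True.
  then t is forced to False.
  then s is forced to True.
  then r is forced to True.
Every clause has at least one true literal under this assignment.
Check each clause:
  1. (p \/ q) — q is true.
  2. (r \/ ~p) — r is true.
  3. (t \/ ~p \/ ~r) — ~p is true.
  4. (~t \/ p) — ~t is true.
  5. (t \/ s) — s is true.
  6. (r \/ p \/ ~q) — r is true.
  7. (~p \/ ~q) — ~p is true.
  8. (~s \/ ~p) — ~p is true.
  9. (~t \/ q) — q is true.

p = False, q = True, r = True, s = True, t = False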